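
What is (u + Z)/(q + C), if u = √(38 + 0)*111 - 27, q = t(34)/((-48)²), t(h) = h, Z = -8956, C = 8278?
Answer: -10348416/9536273 + 127872*√38/9536273 ≈ -1.0025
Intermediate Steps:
q = 17/1152 (q = 34/((-48)²) = 34/2304 = 34*(1/2304) = 17/1152 ≈ 0.014757)
u = -27 + 111*√38 (u = √38*111 - 27 = 111*√38 - 27 = -27 + 111*√38 ≈ 657.25)
(u + Z)/(q + C) = ((-27 + 111*√38) - 8956)/(17/1152 + 8278) = (-8983 + 111*√38)/(9536273/1152) = (-8983 + 111*√38)*(1152/9536273) = -10348416/9536273 + 127872*√38/9536273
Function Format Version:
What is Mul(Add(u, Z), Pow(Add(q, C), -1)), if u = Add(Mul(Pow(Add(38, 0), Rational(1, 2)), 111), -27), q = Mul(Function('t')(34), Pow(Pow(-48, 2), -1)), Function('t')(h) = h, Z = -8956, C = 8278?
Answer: Add(Rational(-10348416, 9536273), Mul(Rational(127872, 9536273), Pow(38, Rational(1, 2)))) ≈ -1.0025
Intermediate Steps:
q = Rational(17, 1152) (q = Mul(34, Pow(Pow(-48, 2), -1)) = Mul(34, Pow(2304, -1)) = Mul(34, Rational(1, 2304)) = Rational(17, 1152) ≈ 0.014757)
u = Add(-27, Mul(111, Pow(38, Rational(1, 2)))) (u = Add(Mul(Pow(38, Rational(1, 2)), 111), -27) = Add(Mul(111, Pow(38, Rational(1, 2))), -27) = Add(-27, Mul(111, Pow(38, Rational(1, 2)))) ≈ 657.25)
Mul(Add(u, Z), Pow(Add(q, C), -1)) = Mul(Add(Add(-27, Mul(111, Pow(38, Rational(1, 2)))), -8956), Pow(Add(Rational(17, 1152), 8278), -1)) = Mul(Add(-8983, Mul(111, Pow(38, Rational(1, 2)))), Pow(Rational(9536273, 1152), -1)) = Mul(Add(-8983, Mul(111, Pow(38, Rational(1, 2)))), Rational(1152, 9536273)) = Add(Rational(-10348416, 9536273), Mul(Rational(127872, 9536273), Pow(38, Rational(1, 2))))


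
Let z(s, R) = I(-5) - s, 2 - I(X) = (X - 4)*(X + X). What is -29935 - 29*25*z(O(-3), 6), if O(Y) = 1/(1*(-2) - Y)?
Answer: 34590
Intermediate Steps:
I(X) = 2 - 2*X*(-4 + X) (I(X) = 2 - (X - 4)*(X + X) = 2 - (-4 + X)*2*X = 2 - 2*X*(-4 + X))
O(Y) = 1/(-2 - Y)
z(s, R) = -88 - s (z(s, R) = (2 - 2*(-5)² + 8*(-5)) - s = (2 - 2*25 - 40) - s = (2 - 50 - 40) - s = -88 - s)
-29935 - 29*25*z(O(-3), 6) = -29935 - 29*25*(-88 - (-1)/(2 - 3)) = -29935 - 725*(-88 - (-1)/(-1)) = -29935 - 725*(-88 - (-1)*(-1)) = -29935 - 725*(-88 - 1*1) = -29935 - 725*(-88 - 1) = -29935 - 725*(-89) = -29935 - 1*(-64525) = -29935 + 64525 = 34590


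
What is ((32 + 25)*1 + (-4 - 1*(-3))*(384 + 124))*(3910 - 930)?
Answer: -1343980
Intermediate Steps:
((32 + 25)*1 + (-4 - 1*(-3))*(384 + 124))*(3910 - 930) = (57*1 + (-4 + 3)*508)*2980 = (57 - 1*508)*2980 = (57 - 508)*2980 = -451*2980 = -1343980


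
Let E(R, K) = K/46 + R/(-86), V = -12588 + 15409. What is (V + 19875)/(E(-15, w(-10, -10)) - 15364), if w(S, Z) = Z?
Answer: -44892688/30390077 ≈ -1.4772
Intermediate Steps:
V = 2821
E(R, K) = -R/86 + K/46 (E(R, K) = K*(1/46) + R*(-1/86) = K/46 - R/86 = -R/86 + K/46)
(V + 19875)/(E(-15, w(-10, -10)) - 15364) = (2821 + 19875)/((-1/86*(-15) + (1/46)*(-10)) - 15364) = 22696/((15/86 - 5/23) - 15364) = 22696/(-85/1978 - 15364) = 22696/(-30390077/1978) = 22696*(-1978/30390077) = -44892688/30390077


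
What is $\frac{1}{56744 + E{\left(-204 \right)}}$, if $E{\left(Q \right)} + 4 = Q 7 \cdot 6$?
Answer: $\frac{1}{48172} \approx 2.0759 \cdot 10^{-5}$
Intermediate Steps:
$E{\left(Q \right)} = -4 + 42 Q$ ($E{\left(Q \right)} = -4 + Q 7 \cdot 6 = -4 + 7 Q 6 = -4 + 42 Q$)
$\frac{1}{56744 + E{\left(-204 \right)}} = \frac{1}{56744 + \left(-4 + 42 \left(-204\right)\right)} = \frac{1}{56744 - 8572} = \frac{1}{48172}$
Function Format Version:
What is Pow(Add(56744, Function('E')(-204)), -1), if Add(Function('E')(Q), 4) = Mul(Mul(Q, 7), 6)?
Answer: Rational(1, 48172) ≈ 2.0759e-5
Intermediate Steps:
Function('E')(Q) = Add(-4, Mul(42, Q)) (Function('E')(Q) = Add(-4, Mul(Mul(Q, 7), 6)) = Add(-4, Mul(Mul(7, Q), 6)) = Add(-4, Mul(42, Q)))
Pow(Add(56744, Function('E')(-204)), -1) = Pow(Add(56744, Add(-4, Mul(42, -204))), -1) = Pow(Add(56744, Add(-4, -8568)), -1) = Pow(Add(56744, -8572), -1) = Pow(48172, -1) = Rational(1, 48172)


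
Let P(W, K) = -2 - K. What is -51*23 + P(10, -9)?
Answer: -1166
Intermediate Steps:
-51*23 + P(10, -9) = -51*23 + (-2 - 1*(-9)) = -1173 + (-2 + 9) = -1173 + 7 = -1166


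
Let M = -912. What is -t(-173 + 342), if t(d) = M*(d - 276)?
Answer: -97584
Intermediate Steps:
t(d) = 251712 - 912*d (t(d) = -912*(d - 276) = -912*(-276 + d) = 251712 - 912*d)
-t(-173 + 342) = -(251712 - 912*(-173 + 342)) = -(251712 - 912*169) = -(251712 - 154128) = -1*97584 = -97584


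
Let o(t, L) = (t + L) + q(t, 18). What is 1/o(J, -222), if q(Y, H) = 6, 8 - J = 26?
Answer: -1/234 ≈ -0.0042735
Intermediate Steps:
J = -18 (J = 8 - 1*26 = 8 - 26 = -18)
o(t, L) = 6 + L + t (o(t, L) = (t + L) + 6 = (L + t) + 6 = 6 + L + t)
1/o(J, -222) = 1/(6 - 222 - 18) = 1/(-234) = -1/234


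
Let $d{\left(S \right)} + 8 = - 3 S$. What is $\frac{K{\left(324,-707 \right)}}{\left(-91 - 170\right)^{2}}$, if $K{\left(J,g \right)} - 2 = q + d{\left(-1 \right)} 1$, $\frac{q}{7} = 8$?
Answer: $\frac{53}{68121} \approx 0.00077803$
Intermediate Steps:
$q = 56$ ($q = 7 \cdot 8 = 56$)
$d{\left(S \right)} = -8 - 3 S$
$K{\left(J,g \right)} = 53$ ($K{\left(J,g \right)} = 2 + \left(56 + \left(-8 - -3\right) 1\right) = 2 + \left(56 + \left(-8 + 3\right) 1\right) = 2 + \left(56 - 5\right) = 2 + 51 = 53$)
$\frac{K{\left(324,-707 \right)}}{\left(-91 - 170\right)^{2}} = \frac{53}{\left(-91 - 170\right)^{2}} = \frac{53}{\left(-261\right)^{2}} = \frac{53}{68121}$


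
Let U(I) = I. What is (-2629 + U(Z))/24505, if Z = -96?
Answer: -545/4901 ≈ -0.11120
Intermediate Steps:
(-2629 + U(Z))/24505 = (-2629 - 96)/24505 = -2725*1/24505 = -545/4901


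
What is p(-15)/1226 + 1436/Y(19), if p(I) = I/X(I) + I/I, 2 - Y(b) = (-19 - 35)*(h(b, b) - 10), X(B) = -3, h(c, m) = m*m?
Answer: 234284/2905007 ≈ 0.080648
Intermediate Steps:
h(c, m) = m²
Y(b) = -538 + 54*b² (Y(b) = 2 - (-19 - 35)*(b² - 10) = 2 - (-54)*(-10 + b²) = 2 - (540 - 54*b²) = 2 + (-540 + 54*b²) = -538 + 54*b²)
p(I) = 1 - I/3 (p(I) = I/(-3) + I/I = I*(-⅓) + 1 = -I/3 + 1 = 1 - I/3)
p(-15)/1226 + 1436/Y(19) = (1 - ⅓*(-15))/1226 + 1436/(-538 + 54*19²) = (1 + 5)*(1/1226) + 1436/(-538 + 54*361) = 6*(1/1226) + 1436/(-538 + 19494) = 3/613 + 1436/18956 = 3/613 + 1436*(1/18956) = 3/613 + 359/4739 = 234284/2905007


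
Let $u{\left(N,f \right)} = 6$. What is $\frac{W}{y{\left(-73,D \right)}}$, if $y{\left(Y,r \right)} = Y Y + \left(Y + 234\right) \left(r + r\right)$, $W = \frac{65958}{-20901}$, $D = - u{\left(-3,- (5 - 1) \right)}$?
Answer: $- \frac{21986}{23666899} \approx -0.00092898$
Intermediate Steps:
$D = -6$ ($D = \left(-1\right) 6 = -6$)
$W = - \frac{21986}{6967}$ ($W = 65958 \left(- \frac{1}{20901}\right) = - \frac{21986}{6967} \approx -3.1557$)
$y{\left(Y,r \right)} = Y^{2} + 2 r \left(234 + Y\right)$ ($y{\left(Y,r \right)} = Y^{2} + \left(234 + Y\right) 2 r = Y^{2} + 2 r \left(234 + Y\right)$)
$\frac{W}{y{\left(-73,D \right)}} = - \frac{21986}{6967 \left(\left(-73\right)^{2} + 468 \left(-6\right) + 2 \left(-73\right) \left(-6\right)\right)} = - \frac{21986}{6967 \left(5329 - 2808 + 876\right)} = - \frac{21986}{6967 \cdot 3397} = \left(- \frac{21986}{6967}\right) \frac{1}{3397} = - \frac{21986}{23666899}$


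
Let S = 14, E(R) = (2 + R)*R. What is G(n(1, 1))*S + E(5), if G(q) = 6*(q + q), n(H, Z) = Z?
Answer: 203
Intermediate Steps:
E(R) = R*(2 + R)
G(q) = 12*q (G(q) = 6*(2*q) = 12*q)
G(n(1, 1))*S + E(5) = (12*1)*14 + 5*(2 + 5) = 12*14 + 5*7 = 168 + 35 = 203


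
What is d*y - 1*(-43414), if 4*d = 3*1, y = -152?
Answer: 43300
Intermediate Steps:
d = ¾ (d = (3*1)/4 = (¼)*3 = ¾ ≈ 0.75000)
d*y - 1*(-43414) = (¾)*(-152) - 1*(-43414) = -114 + 43414 = 43300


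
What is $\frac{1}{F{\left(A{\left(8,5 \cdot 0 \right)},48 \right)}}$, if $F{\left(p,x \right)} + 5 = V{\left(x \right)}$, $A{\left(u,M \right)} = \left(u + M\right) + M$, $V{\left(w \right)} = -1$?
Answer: $- \frac{1}{6} \approx -0.16667$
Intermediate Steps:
$A{\left(u,M \right)} = u + 2 M$ ($A{\left(u,M \right)} = \left(M + u\right) + M = u + 2 M$)
$F{\left(p,x \right)} = -6$ ($F{\left(p,x \right)} = -5 - 1 = -6$)
$\frac{1}{F{\left(A{\left(8,5 \cdot 0 \right)},48 \right)}} = \frac{1}{-6} = - \frac{1}{6}$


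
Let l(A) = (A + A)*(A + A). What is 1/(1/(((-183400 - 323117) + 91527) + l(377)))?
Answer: 153526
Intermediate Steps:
l(A) = 4*A**2 (l(A) = (2*A)*(2*A) = 4*A**2)
1/(1/(((-183400 - 323117) + 91527) + l(377))) = 1/(1/(((-183400 - 323117) + 91527) + 4*377**2)) = 1/(1/((-506517 + 91527) + 4*142129)) = 1/(1/(-414990 + 568516)) = 1/(1/153526) = 153526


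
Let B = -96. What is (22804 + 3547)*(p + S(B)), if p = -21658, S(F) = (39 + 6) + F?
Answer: -572053859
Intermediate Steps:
S(F) = 45 + F
(22804 + 3547)*(p + S(B)) = (22804 + 3547)*(-21658 + (45 - 96)) = 26351*(-21658 - 51) = 26351*(-21709) = -572053859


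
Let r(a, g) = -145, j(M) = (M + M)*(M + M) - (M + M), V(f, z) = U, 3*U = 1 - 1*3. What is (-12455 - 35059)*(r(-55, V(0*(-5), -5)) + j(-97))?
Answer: -1790565090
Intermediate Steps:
U = -⅔ (U = (1 - 1*3)/3 = (1 - 3)/3 = (⅓)*(-2) = -⅔ ≈ -0.66667)
V(f, z) = -⅔
j(M) = -2*M + 4*M² (j(M) = (2*M)*(2*M) - 2*M = 4*M² - 2*M = -2*M + 4*M²)
(-12455 - 35059)*(r(-55, V(0*(-5), -5)) + j(-97)) = (-12455 - 35059)*(-145 + 2*(-97)*(-1 + 2*(-97))) = -47514*(-145 + 2*(-97)*(-1 - 194)) = -47514*(-145 + 2*(-97)*(-195)) = -47514*(-145 + 37830) = -47514*37685 = -1790565090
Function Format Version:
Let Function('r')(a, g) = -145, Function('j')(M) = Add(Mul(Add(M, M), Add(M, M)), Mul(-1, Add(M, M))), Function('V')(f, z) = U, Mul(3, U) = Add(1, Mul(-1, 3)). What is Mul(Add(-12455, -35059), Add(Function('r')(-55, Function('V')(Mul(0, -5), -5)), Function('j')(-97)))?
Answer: -1790565090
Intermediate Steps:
U = Rational(-2, 3) (U = Mul(Rational(1, 3), Add(1, Mul(-1, 3))) = Mul(Rational(1, 3), Add(1, -3)) = Mul(Rational(1, 3), -2) = Rational(-2, 3) ≈ -0.66667)
Function('V')(f, z) = Rational(-2, 3)
Function('j')(M) = Add(Mul(-2, M), Mul(4, Pow(M, 2))) (Function('j')(M) = Add(Mul(Mul(2, M), Mul(2, M)), Mul(-1, Mul(2, M))) = Add(Mul(4, Pow(M, 2)), Mul(-2, M)) = Add(Mul(-2, M), Mul(4, Pow(M, 2))))
Mul(Add(-12455, -35059), Add(Function('r')(-55, Function('V')(Mul(0, -5), -5)), Function('j')(-97))) = Mul(Add(-12455, -35059), Add(-145, Mul(2, -97, Add(-1, Mul(2, -97))))) = Mul(-47514, Add(-145, Mul(2, -97, Add(-1, -194)))) = Mul(-47514, Add(-145, Mul(2, -97, -195))) = Mul(-47514, Add(-145, 37830)) = Mul(-47514, 37685) = -1790565090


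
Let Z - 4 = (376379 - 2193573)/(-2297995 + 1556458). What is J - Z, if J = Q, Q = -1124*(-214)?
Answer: 178361560490/741537 ≈ 2.4053e+5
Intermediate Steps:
Q = 240536
J = 240536
Z = 4783342/741537 (Z = 4 + (376379 - 2193573)/(-2297995 + 1556458) = 4 - 1817194/(-741537) = 4 - 1817194*(-1/741537) = 4 + 1817194/741537 = 4783342/741537 ≈ 6.4506)
J - Z = 240536 - 1*4783342/741537 = 240536 - 4783342/741537 = 178361560490/741537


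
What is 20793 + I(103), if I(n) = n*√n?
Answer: 20793 + 103*√103 ≈ 21838.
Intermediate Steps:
I(n) = n^(3/2)
20793 + I(103) = 20793 + 103^(3/2) = 20793 + 103*√103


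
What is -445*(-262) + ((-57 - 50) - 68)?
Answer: 116415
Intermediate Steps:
-445*(-262) + ((-57 - 50) - 68) = 116590 + (-107 - 68) = 116590 - 175 = 116415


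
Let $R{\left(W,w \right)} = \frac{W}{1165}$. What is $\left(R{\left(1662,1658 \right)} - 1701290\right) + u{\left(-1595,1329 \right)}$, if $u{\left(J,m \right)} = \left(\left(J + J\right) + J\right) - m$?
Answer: $- \frac{1989123998}{1165} \approx -1.7074 \cdot 10^{6}$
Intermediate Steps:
$R{\left(W,w \right)} = \frac{W}{1165}$ ($R{\left(W,w \right)} = W \frac{1}{1165} = \frac{W}{1165}$)
$u{\left(J,m \right)} = - m + 3 J$ ($u{\left(J,m \right)} = \left(2 J + J\right) - m = 3 J - m = - m + 3 J$)
$\left(R{\left(1662,1658 \right)} - 1701290\right) + u{\left(-1595,1329 \right)} = \left(\frac{1}{1165} \cdot 1662 - 1701290\right) + \left(\left(-1\right) 1329 + 3 \left(-1595\right)\right) = \left(\frac{1662}{1165} - 1701290\right) - 6114 = - \frac{1982001188}{1165} - 6114 = - \frac{1989123998}{1165}$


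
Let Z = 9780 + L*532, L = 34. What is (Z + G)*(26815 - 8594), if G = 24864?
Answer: 960829772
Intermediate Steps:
Z = 27868 (Z = 9780 + 34*532 = 9780 + 18088 = 27868)
(Z + G)*(26815 - 8594) = (27868 + 24864)*(26815 - 8594) = 52732*18221 = 960829772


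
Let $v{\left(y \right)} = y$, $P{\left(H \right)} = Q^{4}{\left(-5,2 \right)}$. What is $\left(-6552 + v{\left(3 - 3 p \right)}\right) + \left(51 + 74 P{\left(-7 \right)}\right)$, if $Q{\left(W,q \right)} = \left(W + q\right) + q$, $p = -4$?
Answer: $-6412$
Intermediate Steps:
$Q{\left(W,q \right)} = W + 2 q$
$P{\left(H \right)} = 1$ ($P{\left(H \right)} = \left(-5 + 2 \cdot 2\right)^{4} = \left(-5 + 4\right)^{4} = \left(-1\right)^{4} = 1$)
$\left(-6552 + v{\left(3 - 3 p \right)}\right) + \left(51 + 74 P{\left(-7 \right)}\right) = \left(-6552 + \left(3 - -12\right)\right) + \left(51 + 74 \cdot 1\right) = \left(-6552 + \left(3 + 12\right)\right) + \left(51 + 74\right) = \left(-6552 + 15\right) + 125 = -6537 + 125 = -6412$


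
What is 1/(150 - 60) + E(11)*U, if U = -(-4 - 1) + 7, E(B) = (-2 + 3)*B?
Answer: 11881/90 ≈ 132.01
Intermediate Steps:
E(B) = B (E(B) = 1*B = B)
U = 12 (U = -1*(-5) + 7 = 5 + 7 = 12)
1/(150 - 60) + E(11)*U = 1/(150 - 60) + 11*12 = 1/90 + 132 = 11881/90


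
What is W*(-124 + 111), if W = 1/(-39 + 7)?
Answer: 13/32 ≈ 0.40625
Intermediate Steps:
W = -1/32 (W = 1/(-32) = -1/32 ≈ -0.031250)
W*(-124 + 111) = -(-124 + 111)/32 = -1/32*(-13) = 13/32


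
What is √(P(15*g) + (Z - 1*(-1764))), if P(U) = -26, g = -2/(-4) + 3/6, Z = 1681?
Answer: √3419 ≈ 58.472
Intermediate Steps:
g = 1 (g = -2*(-¼) + 3*(⅙) = ½ + ½ = 1)
√(P(15*g) + (Z - 1*(-1764))) = √(-26 + (1681 - 1*(-1764))) = √(-26 + (1681 + 1764)) = √(-26 + 3445) = √3419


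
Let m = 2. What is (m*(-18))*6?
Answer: -216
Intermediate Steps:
(m*(-18))*6 = (2*(-18))*6 = -36*6 = -216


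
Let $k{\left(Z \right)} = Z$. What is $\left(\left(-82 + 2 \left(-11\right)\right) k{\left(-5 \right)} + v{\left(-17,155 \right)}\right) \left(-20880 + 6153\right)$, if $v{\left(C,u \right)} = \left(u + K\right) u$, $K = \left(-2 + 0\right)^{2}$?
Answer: $-370604955$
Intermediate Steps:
$K = 4$ ($K = \left(-2\right)^{2} = 4$)
$v{\left(C,u \right)} = u \left(4 + u\right)$ ($v{\left(C,u \right)} = \left(u + 4\right) u = \left(4 + u\right) u = u \left(4 + u\right)$)
$\left(\left(-82 + 2 \left(-11\right)\right) k{\left(-5 \right)} + v{\left(-17,155 \right)}\right) \left(-20880 + 6153\right) = \left(\left(-82 + 2 \left(-11\right)\right) \left(-5\right) + 155 \left(4 + 155\right)\right) \left(-20880 + 6153\right) = \left(\left(-82 - 22\right) \left(-5\right) + 155 \cdot 159\right) \left(-14727\right) = \left(\left(-104\right) \left(-5\right) + 24645\right) \left(-14727\right) = \left(520 + 24645\right) \left(-14727\right) = 25165 \left(-14727\right) = -370604955$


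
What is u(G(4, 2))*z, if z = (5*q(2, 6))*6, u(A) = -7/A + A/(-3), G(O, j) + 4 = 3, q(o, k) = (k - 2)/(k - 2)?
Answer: 220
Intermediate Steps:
q(o, k) = 1 (q(o, k) = (-2 + k)/(-2 + k) = 1)
G(O, j) = -1 (G(O, j) = -4 + 3 = -1)
u(A) = -7/A - A/3 (u(A) = -7/A + A*(-1/3) = -7/A - A/3)
z = 30 (z = (5*1)*6 = 5*6 = 30)
u(G(4, 2))*z = (-7/(-1) - 1/3*(-1))*30 = (-7*(-1) + 1/3)*30 = (7 + 1/3)*30 = (22/3)*30 = 220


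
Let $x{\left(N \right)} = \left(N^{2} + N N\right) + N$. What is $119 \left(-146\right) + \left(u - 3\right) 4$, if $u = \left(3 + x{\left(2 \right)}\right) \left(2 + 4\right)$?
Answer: $-17074$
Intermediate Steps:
$x{\left(N \right)} = N + 2 N^{2}$ ($x{\left(N \right)} = \left(N^{2} + N^{2}\right) + N = 2 N^{2} + N = N + 2 N^{2}$)
$u = 78$ ($u = \left(3 + 2 \left(1 + 2 \cdot 2\right)\right) \left(2 + 4\right) = \left(3 + 2 \left(1 + 4\right)\right) 6 = \left(3 + 2 \cdot 5\right) 6 = \left(3 + 10\right) 6 = 13 \cdot 6 = 78$)
$119 \left(-146\right) + \left(u - 3\right) 4 = 119 \left(-146\right) + \left(78 - 3\right) 4 = -17374 + 75 \cdot 4 = -17374 + 300 = -17074$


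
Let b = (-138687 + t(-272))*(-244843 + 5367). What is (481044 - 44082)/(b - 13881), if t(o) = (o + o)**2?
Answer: -436962/37657375405 ≈ -1.1604e-5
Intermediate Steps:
t(o) = 4*o**2 (t(o) = (2*o)**2 = 4*o**2)
b = -37657361524 (b = (-138687 + 4*(-272)**2)*(-244843 + 5367) = (-138687 + 4*73984)*(-239476) = (-138687 + 295936)*(-239476) = 157249*(-239476) = -37657361524)
(481044 - 44082)/(b - 13881) = (481044 - 44082)/(-37657361524 - 13881) = 436962/(-37657375405) = 436962*(-1/37657375405) = -436962/37657375405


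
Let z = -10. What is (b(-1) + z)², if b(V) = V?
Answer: 121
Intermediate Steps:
(b(-1) + z)² = (-1 - 10)² = (-11)² = 121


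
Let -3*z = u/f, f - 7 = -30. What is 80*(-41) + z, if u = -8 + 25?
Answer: -226303/69 ≈ -3279.8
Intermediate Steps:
f = -23 (f = 7 - 30 = -23)
u = 17
z = 17/69 (z = -17/(3*(-23)) = -17*(-1)/(3*23) = -1/3*(-17/23) = 17/69 ≈ 0.24638)
80*(-41) + z = 80*(-41) + 17/69 = -3280 + 17/69 = -226303/69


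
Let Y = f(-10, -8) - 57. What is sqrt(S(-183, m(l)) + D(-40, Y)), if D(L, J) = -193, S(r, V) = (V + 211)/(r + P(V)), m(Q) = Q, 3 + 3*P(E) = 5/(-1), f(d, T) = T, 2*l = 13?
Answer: I*sqrt(240965998)/1114 ≈ 13.935*I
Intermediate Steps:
l = 13/2 (l = (1/2)*13 = 13/2 ≈ 6.5000)
P(E) = -8/3 (P(E) = -1 + (5/(-1))/3 = -1 + (5*(-1))/3 = -1 + (1/3)*(-5) = -1 - 5/3 = -8/3)
S(r, V) = (211 + V)/(-8/3 + r) (S(r, V) = (V + 211)/(r - 8/3) = (211 + V)/(-8/3 + r))
Y = -65 (Y = -8 - 57 = -65)
sqrt(S(-183, m(l)) + D(-40, Y)) = sqrt(3*(211 + 13/2)/(-8 + 3*(-183)) - 193) = sqrt(3*(435/2)/(-8 - 549) - 193) = sqrt(3*(435/2)/(-557) - 193) = sqrt(3*(-1/557)*(435/2) - 193) = sqrt(-1305/1114 - 193) = sqrt(-216307/1114) = I*sqrt(240965998)/1114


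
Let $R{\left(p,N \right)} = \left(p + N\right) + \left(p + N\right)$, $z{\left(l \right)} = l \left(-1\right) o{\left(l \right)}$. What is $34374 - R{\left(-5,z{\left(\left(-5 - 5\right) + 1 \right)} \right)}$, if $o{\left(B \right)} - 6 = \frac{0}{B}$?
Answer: $34276$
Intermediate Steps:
$o{\left(B \right)} = 6$ ($o{\left(B \right)} = 6 + \frac{0}{B} = 6 + 0 = 6$)
$z{\left(l \right)} = - 6 l$ ($z{\left(l \right)} = l \left(-1\right) 6 = - l 6 = - 6 l$)
$R{\left(p,N \right)} = 2 N + 2 p$ ($R{\left(p,N \right)} = \left(N + p\right) + \left(N + p\right) = 2 N + 2 p$)
$34374 - R{\left(-5,z{\left(\left(-5 - 5\right) + 1 \right)} \right)} = 34374 - \left(2 \left(- 6 \left(\left(-5 - 5\right) + 1\right)\right) + 2 \left(-5\right)\right) = 34374 - \left(2 \left(- 6 \left(-10 + 1\right)\right) - 10\right) = 34374 - \left(2 \left(\left(-6\right) \left(-9\right)\right) - 10\right) = 34374 - \left(2 \cdot 54 - 10\right) = 34374 - \left(108 - 10\right) = 34374 - 98 = 34276$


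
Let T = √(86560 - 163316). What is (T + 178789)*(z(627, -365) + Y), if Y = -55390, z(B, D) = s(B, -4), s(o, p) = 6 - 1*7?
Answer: -9903301499 - 110782*I*√19189 ≈ -9.9033e+9 - 1.5346e+7*I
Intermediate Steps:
T = 2*I*√19189 (T = √(-76756) = 2*I*√19189 ≈ 277.05*I)
s(o, p) = -1 (s(o, p) = 6 - 7 = -1)
z(B, D) = -1
(T + 178789)*(z(627, -365) + Y) = (2*I*√19189 + 178789)*(-1 - 55390) = (178789 + 2*I*√19189)*(-55391) = -9903301499 - 110782*I*√19189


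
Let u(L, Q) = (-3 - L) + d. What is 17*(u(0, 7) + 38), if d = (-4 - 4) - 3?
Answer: 408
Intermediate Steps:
d = -11 (d = -8 - 3 = -11)
u(L, Q) = -14 - L (u(L, Q) = (-3 - L) - 11 = -14 - L)
17*(u(0, 7) + 38) = 17*((-14 - 1*0) + 38) = 17*((-14 + 0) + 38) = 17*(-14 + 38) = 17*24 = 408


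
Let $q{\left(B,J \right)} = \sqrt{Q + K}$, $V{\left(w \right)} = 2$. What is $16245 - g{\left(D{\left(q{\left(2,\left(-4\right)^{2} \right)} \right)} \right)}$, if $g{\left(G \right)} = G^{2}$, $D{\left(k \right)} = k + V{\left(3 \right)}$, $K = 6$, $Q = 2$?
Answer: $16233 - 8 \sqrt{2} \approx 16222.0$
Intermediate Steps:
$q{\left(B,J \right)} = 2 \sqrt{2}$ ($q{\left(B,J \right)} = \sqrt{2 + 6} = \sqrt{8} = 2 \sqrt{2}$)
$D{\left(k \right)} = 2 + k$ ($D{\left(k \right)} = k + 2 = 2 + k$)
$16245 - g{\left(D{\left(q{\left(2,\left(-4\right)^{2} \right)} \right)} \right)} = 16245 - \left(2 + 2 \sqrt{2}\right)^{2}$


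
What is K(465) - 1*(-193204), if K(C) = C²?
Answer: 409429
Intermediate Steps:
K(465) - 1*(-193204) = 465² - 1*(-193204) = 216225 + 193204 = 409429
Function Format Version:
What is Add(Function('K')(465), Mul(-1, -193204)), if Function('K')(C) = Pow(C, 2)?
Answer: 409429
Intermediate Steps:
Add(Function('K')(465), Mul(-1, -193204)) = Add(Pow(465, 2), Mul(-1, -193204)) = Add(216225, 193204) = 409429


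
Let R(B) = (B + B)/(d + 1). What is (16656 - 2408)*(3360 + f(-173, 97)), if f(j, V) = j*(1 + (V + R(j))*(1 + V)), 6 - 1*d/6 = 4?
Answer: -16956740984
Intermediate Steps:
d = 12 (d = 36 - 6*4 = 36 - 24 = 12)
R(B) = 2*B/13 (R(B) = (B + B)/(12 + 1) = (2*B)/13 = (2*B)*(1/13) = 2*B/13)
f(j, V) = j*(1 + (1 + V)*(V + 2*j/13)) (f(j, V) = j*(1 + (V + 2*j/13)*(1 + V)) = j*(1 + (1 + V)*(V + 2*j/13)))
(16656 - 2408)*(3360 + f(-173, 97)) = (16656 - 2408)*(3360 + (1/13)*(-173)*(13 + 2*(-173) + 13*97 + 13*97² + 2*97*(-173))) = 14248*(3360 + (1/13)*(-173)*(13 - 346 + 1261 + 13*9409 - 33562)) = 14248*(3360 + (1/13)*(-173)*(13 - 346 + 1261 + 122317 - 33562)) = 14248*(3360 + (1/13)*(-173)*89683) = 14248*(3360 - 15515159/13) = 14248*(-15471479/13) = -16956740984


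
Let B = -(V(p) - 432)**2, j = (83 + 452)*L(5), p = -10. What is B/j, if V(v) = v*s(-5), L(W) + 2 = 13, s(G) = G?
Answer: -145924/5885 ≈ -24.796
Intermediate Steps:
L(W) = 11 (L(W) = -2 + 13 = 11)
j = 5885 (j = (83 + 452)*11 = 535*11 = 5885)
V(v) = -5*v (V(v) = v*(-5) = -5*v)
B = -145924 (B = -(-5*(-10) - 432)**2 = -(50 - 432)**2 = -1*(-382)**2 = -1*145924 = -145924)
B/j = -145924/5885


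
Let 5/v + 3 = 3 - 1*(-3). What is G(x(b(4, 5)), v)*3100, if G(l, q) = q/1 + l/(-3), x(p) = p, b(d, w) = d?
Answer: 3100/3 ≈ 1033.3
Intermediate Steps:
v = 5/3 (v = 5/(-3 + (3 - 1*(-3))) = 5/(-3 + (3 + 3)) = 5/(-3 + 6) = 5/3 ≈ 1.6667)
G(l, q) = q - l/3 (G(l, q) = q*1 + l*(-⅓) = q - l/3)
G(x(b(4, 5)), v)*3100 = (5/3 - ⅓*4)*3100 = (5/3 - 4/3)*3100 = (⅓)*3100 = 3100/3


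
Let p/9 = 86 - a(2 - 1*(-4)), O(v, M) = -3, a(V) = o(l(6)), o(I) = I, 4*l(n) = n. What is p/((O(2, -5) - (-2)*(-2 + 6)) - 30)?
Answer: -1521/50 ≈ -30.420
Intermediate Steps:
l(n) = n/4
a(V) = 3/2 (a(V) = (¼)*6 = 3/2)
p = 1521/2 (p = 9*(86 - 1*3/2) = 9*(86 - 3/2) = 9*(169/2) = 1521/2 ≈ 760.50)
p/((O(2, -5) - (-2)*(-2 + 6)) - 30) = (1521/2)/((-3 - (-2)*(-2 + 6)) - 30) = (1521/2)/((-3 - (-2)*4) - 30) = (1521/2)/((-3 - 1*(-8)) - 30) = (1521/2)/((-3 + 8) - 30) = (1521/2)/(5 - 30) = (1521/2)/(-25) = -1/25*1521/2 = -1521/50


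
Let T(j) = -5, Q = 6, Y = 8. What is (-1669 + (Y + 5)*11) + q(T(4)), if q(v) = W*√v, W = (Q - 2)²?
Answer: -1526 + 16*I*√5 ≈ -1526.0 + 35.777*I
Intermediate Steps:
W = 16 (W = (6 - 2)² = 4² = 16)
q(v) = 16*√v
(-1669 + (Y + 5)*11) + q(T(4)) = (-1669 + (8 + 5)*11) + 16*√(-5) = (-1669 + 13*11) + 16*(I*√5) = (-1669 + 143) + 16*I*√5 = -1526 + 16*I*√5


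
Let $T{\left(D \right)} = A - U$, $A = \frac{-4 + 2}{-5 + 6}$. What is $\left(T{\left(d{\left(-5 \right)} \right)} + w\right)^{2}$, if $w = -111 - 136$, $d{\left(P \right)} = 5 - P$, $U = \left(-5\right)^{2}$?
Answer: $75076$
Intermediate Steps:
$U = 25$
$A = -2$ ($A = - \frac{2}{1} = \left(-2\right) 1 = -2$)
$w = -247$
$T{\left(D \right)} = -27$ ($T{\left(D \right)} = -2 - 25 = -27$)
$\left(T{\left(d{\left(-5 \right)} \right)} + w\right)^{2} = \left(-27 - 247\right)^{2} = \left(-274\right)^{2} = 75076$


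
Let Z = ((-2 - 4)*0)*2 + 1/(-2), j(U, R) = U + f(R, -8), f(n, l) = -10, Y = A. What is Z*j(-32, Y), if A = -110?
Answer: 21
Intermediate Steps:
Y = -110
j(U, R) = -10 + U (j(U, R) = U - 10 = -10 + U)
Z = -½ (Z = -6*0*2 + 1*(-½) = 0*2 - ½ = 0 - ½ = -½ ≈ -0.50000)
Z*j(-32, Y) = -(-10 - 32)/2 = -½*(-42) = 21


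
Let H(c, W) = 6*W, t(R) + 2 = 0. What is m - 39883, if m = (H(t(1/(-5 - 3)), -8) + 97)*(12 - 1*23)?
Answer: -40422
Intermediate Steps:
t(R) = -2 (t(R) = -2 + 0 = -2)
m = -539 (m = (6*(-8) + 97)*(12 - 1*23) = (-48 + 97)*(12 - 23) = 49*(-11) = -539)
m - 39883 = -539 - 39883 = -40422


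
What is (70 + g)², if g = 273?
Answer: 117649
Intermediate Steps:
(70 + g)² = (70 + 273)² = 343² = 117649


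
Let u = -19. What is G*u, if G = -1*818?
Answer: 15542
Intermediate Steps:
G = -818
G*u = -818*(-19) = 15542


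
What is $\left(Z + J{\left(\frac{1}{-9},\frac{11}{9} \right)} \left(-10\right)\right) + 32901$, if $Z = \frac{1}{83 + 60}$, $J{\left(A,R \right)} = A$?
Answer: $\frac{42345026}{1287} \approx 32902.0$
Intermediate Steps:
$Z = \frac{1}{143} \approx 0.006993$
$\left(Z + J{\left(\frac{1}{-9},\frac{11}{9} \right)} \left(-10\right)\right) + 32901 = \left(\frac{1}{143} + \frac{1}{-9} \left(-10\right)\right) + 32901 = \left(\frac{1}{143} - - \frac{10}{9}\right) + 32901 = \left(\frac{1}{143} + \frac{10}{9}\right) + 32901 = \frac{1439}{1287} + 32901 = \frac{42345026}{1287}$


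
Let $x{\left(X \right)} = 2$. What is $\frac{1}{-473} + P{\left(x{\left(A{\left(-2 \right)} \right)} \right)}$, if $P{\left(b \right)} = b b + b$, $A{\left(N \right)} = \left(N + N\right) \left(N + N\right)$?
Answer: $\frac{2837}{473} \approx 5.9979$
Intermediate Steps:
$A{\left(N \right)} = 4 N^{2}$ ($A{\left(N \right)} = 2 N 2 N = 4 N^{2}$)
$P{\left(b \right)} = b + b^{2}$ ($P{\left(b \right)} = b^{2} + b = b + b^{2}$)
$\frac{1}{-473} + P{\left(x{\left(A{\left(-2 \right)} \right)} \right)} = \frac{1}{-473} + 2 \left(1 + 2\right) = - \frac{1}{473} + 2 \cdot 3 = - \frac{1}{473} + 6 = \frac{2837}{473}$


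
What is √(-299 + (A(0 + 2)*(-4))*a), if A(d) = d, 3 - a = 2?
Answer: I*√307 ≈ 17.521*I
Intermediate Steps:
a = 1 (a = 3 - 1*2 = 3 - 2 = 1)
√(-299 + (A(0 + 2)*(-4))*a) = √(-299 + ((0 + 2)*(-4))*1) = √(-299 + (2*(-4))*1) = √(-299 - 8*1) = √(-299 - 8) = √(-307) = I*√307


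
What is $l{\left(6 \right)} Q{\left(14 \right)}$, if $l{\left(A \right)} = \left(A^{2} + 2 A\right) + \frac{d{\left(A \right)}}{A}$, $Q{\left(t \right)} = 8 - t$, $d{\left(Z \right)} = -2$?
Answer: $-286$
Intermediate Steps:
$l{\left(A \right)} = A^{2} - \frac{2}{A} + 2 A$ ($l{\left(A \right)} = \left(A^{2} + 2 A\right) - \frac{2}{A} = A^{2} - \frac{2}{A} + 2 A$)
$l{\left(6 \right)} Q{\left(14 \right)} = \frac{-2 + 6^{2} \left(2 + 6\right)}{6} \left(8 - 14\right) = \frac{-2 + 36 \cdot 8}{6} \left(8 - 14\right) = \frac{-2 + 288}{6} \left(-6\right) = \frac{1}{6} \cdot 286 \left(-6\right) = \frac{143}{3} \left(-6\right) = -286$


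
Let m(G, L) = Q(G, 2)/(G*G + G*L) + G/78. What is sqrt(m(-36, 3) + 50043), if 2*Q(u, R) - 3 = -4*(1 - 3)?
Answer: sqrt(10960517958)/468 ≈ 223.70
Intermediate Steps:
Q(u, R) = 11/2 (Q(u, R) = 3/2 + (-4*(1 - 3))/2 = 3/2 + (-4*(-2))/2 = 3/2 + (1/2)*8 = 3/2 + 4 = 11/2)
m(G, L) = G/78 + 11/(2*(G**2 + G*L)) (m(G, L) = 11/(2*(G*G + G*L)) + G/78 = 11/(2*(G**2 + G*L)) + G*(1/78) = 11/(2*(G**2 + G*L)) + G/78 = G/78 + 11/(2*(G**2 + G*L)))
sqrt(m(-36, 3) + 50043) = sqrt((1/78)*(429 + (-36)**3 + 3*(-36)**2)/(-36*(-36 + 3)) + 50043) = sqrt((1/78)*(-1/36)*(429 - 46656 + 3*1296)/(-33) + 50043) = sqrt((1/78)*(-1/36)*(-1/33)*(429 - 46656 + 3888) + 50043) = sqrt((1/78)*(-1/36)*(-1/33)*(-42339) + 50043) = sqrt(-1283/2808 + 50043) = sqrt(140519461/2808) = sqrt(10960517958)/468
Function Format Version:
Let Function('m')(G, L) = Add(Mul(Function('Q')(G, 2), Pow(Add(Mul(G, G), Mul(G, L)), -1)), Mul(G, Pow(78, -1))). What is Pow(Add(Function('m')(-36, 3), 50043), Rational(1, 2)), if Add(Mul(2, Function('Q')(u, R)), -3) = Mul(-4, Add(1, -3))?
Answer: Mul(Rational(1, 468), Pow(10960517958, Rational(1, 2))) ≈ 223.70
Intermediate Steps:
Function('Q')(u, R) = Rational(11, 2) (Function('Q')(u, R) = Add(Rational(3, 2), Mul(Rational(1, 2), Mul(-4, Add(1, -3)))) = Add(Rational(3, 2), Mul(Rational(1, 2), Mul(-4, -2))) = Add(Rational(3, 2), Mul(Rational(1, 2), 8)) = Add(Rational(3, 2), 4) = Rational(11, 2))
Function('m')(G, L) = Add(Mul(Rational(1, 78), G), Mul(Rational(11, 2), Pow(Add(Pow(G, 2), Mul(G, L)), -1))) (Function('m')(G, L) = Add(Mul(Rational(11, 2), Pow(Add(Mul(G, G), Mul(G, L)), -1)), Mul(G, Pow(78, -1))) = Add(Mul(Rational(11, 2), Pow(Add(Pow(G, 2), Mul(G, L)), -1)), Mul(G, Rational(1, 78))) = Add(Mul(Rational(11, 2), Pow(Add(Pow(G, 2), Mul(G, L)), -1)), Mul(Rational(1, 78), G)) = Add(Mul(Rational(1, 78), G), Mul(Rational(11, 2), Pow(Add(Pow(G, 2), Mul(G, L)), -1))))
Pow(Add(Function('m')(-36, 3), 50043), Rational(1, 2)) = Pow(Add(Mul(Rational(1, 78), Pow(-36, -1), Pow(Add(-36, 3), -1), Add(429, Pow(-36, 3), Mul(3, Pow(-36, 2)))), 50043), Rational(1, 2)) = Pow(Add(Mul(Rational(1, 78), Rational(-1, 36), Pow(-33, -1), Add(429, -46656, Mul(3, 1296))), 50043), Rational(1, 2)) = Pow(Add(Mul(Rational(1, 78), Rational(-1, 36), Rational(-1, 33), Add(429, -46656, 3888)), 50043), Rational(1, 2)) = Pow(Add(Mul(Rational(1, 78), Rational(-1, 36), Rational(-1, 33), -42339), 50043), Rational(1, 2)) = Pow(Add(Rational(-1283, 2808), 50043), Rational(1, 2)) = Pow(Rational(140519461, 2808), Rational(1, 2)) = Mul(Rational(1, 468), Pow(10960517958, Rational(1, 2)))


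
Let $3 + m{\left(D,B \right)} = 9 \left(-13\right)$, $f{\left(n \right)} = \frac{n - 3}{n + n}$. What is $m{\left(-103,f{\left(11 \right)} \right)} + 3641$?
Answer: $3521$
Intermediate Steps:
$f{\left(n \right)} = \frac{-3 + n}{2 n}$
$m{\left(D,B \right)} = -120$ ($m{\left(D,B \right)} = -3 + 9 \left(-13\right) = -3 - 117 = -120$)
$m{\left(-103,f{\left(11 \right)} \right)} + 3641 = -120 + 3641 = 3521$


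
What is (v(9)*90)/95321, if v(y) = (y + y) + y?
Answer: 2430/95321 ≈ 0.025493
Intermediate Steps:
v(y) = 3*y (v(y) = 2*y + y = 3*y)
(v(9)*90)/95321 = ((3*9)*90)/95321 = (27*90)*(1/95321) = 2430*(1/95321) = 2430/95321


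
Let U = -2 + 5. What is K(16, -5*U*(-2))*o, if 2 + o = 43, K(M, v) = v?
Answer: 1230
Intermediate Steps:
U = 3
o = 41 (o = -2 + 43 = 41)
K(16, -5*U*(-2))*o = (-5*3*(-2))*41 = -15*(-2)*41 = 30*41 = 1230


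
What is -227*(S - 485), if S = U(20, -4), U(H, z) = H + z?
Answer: 106463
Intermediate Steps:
S = 16 (S = 20 - 4 = 16)
-227*(S - 485) = -227*(16 - 485) = -227*(-469) = 106463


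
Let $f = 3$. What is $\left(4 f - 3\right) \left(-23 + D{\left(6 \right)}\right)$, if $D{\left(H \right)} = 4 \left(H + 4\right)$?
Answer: $153$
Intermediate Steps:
$D{\left(H \right)} = 16 + 4 H$ ($D{\left(H \right)} = 4 \left(4 + H\right) = 16 + 4 H$)
$\left(4 f - 3\right) \left(-23 + D{\left(6 \right)}\right) = \left(4 \cdot 3 - 3\right) \left(-23 + \left(16 + 4 \cdot 6\right)\right) = \left(12 - 3\right) \left(-23 + \left(16 + 24\right)\right) = 9 \left(-23 + 40\right) = 9 \cdot 17 = 153$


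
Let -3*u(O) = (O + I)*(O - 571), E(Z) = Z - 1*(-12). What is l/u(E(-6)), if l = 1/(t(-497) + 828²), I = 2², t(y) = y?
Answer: 3/3870741550 ≈ 7.7504e-10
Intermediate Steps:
I = 4
E(Z) = 12 + Z (E(Z) = Z + 12 = 12 + Z)
u(O) = -(-571 + O)*(4 + O)/3 (u(O) = -(O + 4)*(O - 571)/3 = -(4 + O)*(-571 + O)/3 = -(-571 + O)*(4 + O)/3)
l = 1/685087 (l = 1/(-497 + 828²) = 1/(-497 + 685584) = 1/685087 ≈ 1.4597e-6)
l/u(E(-6)) = 1/(685087*(2284/3 + 189*(12 - 6) - (12 - 6)²/3)) = 1/(685087*(2284/3 + 189*6 - ⅓*6²)) = 1/(685087*(2284/3 + 1134 - ⅓*36)) = 1/(685087*(2284/3 + 1134 - 12)) = 1/(685087*(5650/3)) = (1/685087)*(3/5650) = 3/3870741550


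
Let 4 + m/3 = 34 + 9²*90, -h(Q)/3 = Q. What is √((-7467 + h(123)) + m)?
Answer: 2*√3531 ≈ 118.84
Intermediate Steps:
h(Q) = -3*Q
m = 21960 (m = -12 + 3*(34 + 9²*90) = -12 + 3*(34 + 81*90) = -12 + 3*(34 + 7290) = -12 + 3*7324 = -12 + 21972 = 21960)
√((-7467 + h(123)) + m) = √((-7467 - 3*123) + 21960) = √((-7467 - 369) + 21960) = √(-7836 + 21960) = √14124 = 2*√3531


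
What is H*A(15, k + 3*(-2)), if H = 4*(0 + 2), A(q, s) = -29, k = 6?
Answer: -232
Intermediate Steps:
H = 8 (H = 4*2 = 8)
H*A(15, k + 3*(-2)) = 8*(-29) = -232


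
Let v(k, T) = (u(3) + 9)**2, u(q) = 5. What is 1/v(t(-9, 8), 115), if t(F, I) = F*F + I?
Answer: 1/196 ≈ 0.0051020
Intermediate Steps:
t(F, I) = I + F**2 (t(F, I) = F**2 + I = I + F**2)
v(k, T) = 196 (v(k, T) = (5 + 9)**2 = 14**2 = 196)
1/v(t(-9, 8), 115) = 1/196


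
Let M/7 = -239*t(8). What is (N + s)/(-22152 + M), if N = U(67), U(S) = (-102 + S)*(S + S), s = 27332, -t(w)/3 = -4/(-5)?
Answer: -56605/45342 ≈ -1.2484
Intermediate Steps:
t(w) = -12/5 (t(w) = -(-12)/(-5) = -(-12)*(-1)/5 = -3*4/5 = -12/5)
M = 20076/5 (M = 7*(-239*(-12/5)) = 7*(2868/5) = 20076/5 ≈ 4015.2)
U(S) = 2*S*(-102 + S) (U(S) = (-102 + S)*(2*S) = 2*S*(-102 + S))
N = -4690 (N = 2*67*(-102 + 67) = 2*67*(-35) = -4690)
(N + s)/(-22152 + M) = (-4690 + 27332)/(-22152 + 20076/5) = 22642/(-90684/5) = 22642*(-5/90684) = -56605/45342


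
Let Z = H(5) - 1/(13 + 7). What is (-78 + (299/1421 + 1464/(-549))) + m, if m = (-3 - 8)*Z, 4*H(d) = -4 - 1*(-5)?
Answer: -1761818/21315 ≈ -82.656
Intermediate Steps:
H(d) = ¼ (H(d) = (-4 - 1*(-5))/4 = (-4 + 5)/4 = (¼)*1 = ¼)
Z = ⅕ (Z = ¼ - 1/(13 + 7) = ¼ - 1/20 = ⅕ ≈ 0.20000)
m = -11/5 (m = (-3 - 8)*(⅕) = -11*⅕ = -11/5 ≈ -2.2000)
(-78 + (299/1421 + 1464/(-549))) + m = (-78 + (299/1421 + 1464/(-549))) - 11/5 = (-78 + (299*(1/1421) + 1464*(-1/549))) - 11/5 = (-78 + (299/1421 - 8/3)) - 11/5 = (-78 - 10471/4263) - 11/5 = -342985/4263 - 11/5 = -1761818/21315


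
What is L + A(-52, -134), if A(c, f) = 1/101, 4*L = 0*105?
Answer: 1/101 ≈ 0.0099010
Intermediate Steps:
L = 0 (L = (0*105)/4 = (1/4)*0 = 0)
A(c, f) = 1/101
L + A(-52, -134) = 0 + 1/101 = 1/101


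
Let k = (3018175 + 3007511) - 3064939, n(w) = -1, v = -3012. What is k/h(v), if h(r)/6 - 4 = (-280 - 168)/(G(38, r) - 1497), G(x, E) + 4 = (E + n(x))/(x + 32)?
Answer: 320006418001/2782152 ≈ 1.1502e+5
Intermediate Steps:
G(x, E) = -4 + (-1 + E)/(32 + x) (G(x, E) = -4 + (E - 1)/(x + 32) = -4 + (-1 + E)/(32 + x))
h(r) = 24 - 2688/(-105071/70 + r/70) (h(r) = 24 + 6*((-280 - 168)/((-129 + r - 4*38)/(32 + 38) - 1497)) = 24 + 6*(-448/((-129 + r - 152)/70 - 1497)) = 24 + 6*(-448/((-281 + r)/70 - 1497)) = 24 + 6*(-448/((-281/70 + r/70) - 1497)) = 24 + 6*(-448/(-105071/70 + r/70)) = 24 - 2688/(-105071/70 + r/70))
k = 2960747 (k = 6025686 - 3064939 = 2960747)
k/h(v) = 2960747/((24*(-112911 - 3012)/(-105071 - 3012))) = 2960747/((24*(-115923)/(-108083))) = 2960747/((24*(-1/108083)*(-115923))) = 2960747/(2782152/108083) = 2960747*(108083/2782152) = 320006418001/2782152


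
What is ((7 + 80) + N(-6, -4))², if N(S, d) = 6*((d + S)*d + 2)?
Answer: 114921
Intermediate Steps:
N(S, d) = 12 + 6*d*(S + d) (N(S, d) = 6*((S + d)*d + 2) = 6*(d*(S + d) + 2) = 6*(2 + d*(S + d)) = 12 + 6*d*(S + d))
((7 + 80) + N(-6, -4))² = ((7 + 80) + (12 + 6*(-4)² + 6*(-6)*(-4)))² = (87 + (12 + 6*16 + 144))² = (87 + (12 + 96 + 144))² = (87 + 252)² = 339² = 114921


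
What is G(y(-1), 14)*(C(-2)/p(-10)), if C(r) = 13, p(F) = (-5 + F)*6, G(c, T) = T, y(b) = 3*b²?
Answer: -91/45 ≈ -2.0222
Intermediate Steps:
p(F) = -30 + 6*F
G(y(-1), 14)*(C(-2)/p(-10)) = 14*(13/(-30 + 6*(-10))) = 14*(13/(-30 - 60)) = 14*(13/(-90)) = 14*(13*(-1/90)) = 14*(-13/90) = -91/45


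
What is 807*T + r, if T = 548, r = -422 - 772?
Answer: 441042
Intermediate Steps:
r = -1194
807*T + r = 807*548 - 1194 = 442236 - 1194 = 441042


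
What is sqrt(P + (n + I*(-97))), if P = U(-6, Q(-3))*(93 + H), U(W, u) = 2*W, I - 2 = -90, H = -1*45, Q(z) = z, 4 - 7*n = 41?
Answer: 3*sqrt(43309)/7 ≈ 89.189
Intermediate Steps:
n = -37/7 (n = 4/7 - 1/7*41 = 4/7 - 41/7 = -37/7 ≈ -5.2857)
H = -45
I = -88 (I = 2 - 90 = -88)
P = -576 (P = (2*(-6))*(93 - 45) = -12*48 = -576)
sqrt(P + (n + I*(-97))) = sqrt(-576 + (-37/7 - 88*(-97))) = sqrt(-576 + (-37/7 + 8536)) = sqrt(-576 + 59715/7) = sqrt(55683/7) = 3*sqrt(43309)/7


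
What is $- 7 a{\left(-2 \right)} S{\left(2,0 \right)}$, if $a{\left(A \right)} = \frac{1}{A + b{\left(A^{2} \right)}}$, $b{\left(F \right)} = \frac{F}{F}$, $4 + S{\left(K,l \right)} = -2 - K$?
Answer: $-56$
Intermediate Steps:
$S{\left(K,l \right)} = -6 - K$ ($S{\left(K,l \right)} = -4 - \left(2 + K\right) = -6 - K$)
$b{\left(F \right)} = 1$
$a{\left(A \right)} = \frac{1}{1 + A}$ ($a{\left(A \right)} = \frac{1}{A + 1} = \frac{1}{1 + A}$)
$- 7 a{\left(-2 \right)} S{\left(2,0 \right)} = - \frac{7}{1 - 2} \left(-6 - 2\right) = - \frac{7}{-1} \left(-6 - 2\right) = \left(-7\right) \left(-1\right) \left(-8\right) = 7 \left(-8\right) = -56$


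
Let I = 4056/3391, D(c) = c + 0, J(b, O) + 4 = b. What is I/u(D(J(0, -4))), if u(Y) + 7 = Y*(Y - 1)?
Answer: 312/3391 ≈ 0.092008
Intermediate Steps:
J(b, O) = -4 + b
D(c) = c
u(Y) = -7 + Y*(-1 + Y) (u(Y) = -7 + Y*(Y - 1) = -7 + Y*(-1 + Y))
I = 4056/3391 (I = 4056*(1/3391) = 4056/3391 ≈ 1.1961)
I/u(D(J(0, -4))) = 4056/(3391*(-7 + (-4 + 0)**2 - (-4 + 0))) = 4056/(3391*(-7 + (-4)**2 - 1*(-4))) = 4056/(3391*(-7 + 16 + 4)) = (4056/3391)/13 = (4056/3391)*(1/13) = 312/3391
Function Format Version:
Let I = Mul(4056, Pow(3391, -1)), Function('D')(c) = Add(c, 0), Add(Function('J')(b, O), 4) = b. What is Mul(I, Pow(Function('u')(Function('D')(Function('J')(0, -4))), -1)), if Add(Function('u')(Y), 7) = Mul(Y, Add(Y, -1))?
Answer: Rational(312, 3391) ≈ 0.092008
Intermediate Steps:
Function('J')(b, O) = Add(-4, b)
Function('D')(c) = c
Function('u')(Y) = Add(-7, Mul(Y, Add(-1, Y))) (Function('u')(Y) = Add(-7, Mul(Y, Add(Y, -1))) = Add(-7, Mul(Y, Add(-1, Y))))
I = Rational(4056, 3391) (I = Mul(4056, Rational(1, 3391)) = Rational(4056, 3391) ≈ 1.1961)
Mul(I, Pow(Function('u')(Function('D')(Function('J')(0, -4))), -1)) = Mul(Rational(4056, 3391), Pow(Add(-7, Pow(Add(-4, 0), 2), Mul(-1, Add(-4, 0))), -1)) = Mul(Rational(4056, 3391), Pow(Add(-7, Pow(-4, 2), Mul(-1, -4)), -1)) = Mul(Rational(4056, 3391), Pow(Add(-7, 16, 4), -1)) = Mul(Rational(4056, 3391), Pow(13, -1)) = Mul(Rational(4056, 3391), Rational(1, 13)) = Rational(312, 3391)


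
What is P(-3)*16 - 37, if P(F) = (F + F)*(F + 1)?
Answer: 155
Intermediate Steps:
P(F) = 2*F*(1 + F) (P(F) = (2*F)*(1 + F) = 2*F*(1 + F))
P(-3)*16 - 37 = (2*(-3)*(1 - 3))*16 - 37 = (2*(-3)*(-2))*16 - 37 = 12*16 - 37 = 192 - 37 = 155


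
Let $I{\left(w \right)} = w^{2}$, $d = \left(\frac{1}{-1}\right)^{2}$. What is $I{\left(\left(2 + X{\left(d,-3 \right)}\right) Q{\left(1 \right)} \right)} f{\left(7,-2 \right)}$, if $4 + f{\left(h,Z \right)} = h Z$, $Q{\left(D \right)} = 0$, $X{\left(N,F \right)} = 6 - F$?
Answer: $0$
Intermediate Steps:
$d = 1$ ($d = \left(-1\right)^{2} = 1$)
$f{\left(h,Z \right)} = -4 + Z h$ ($f{\left(h,Z \right)} = -4 + h Z = -4 + Z h$)
$I{\left(\left(2 + X{\left(d,-3 \right)}\right) Q{\left(1 \right)} \right)} f{\left(7,-2 \right)} = \left(\left(2 + \left(6 - -3\right)\right) 0\right)^{2} \left(-4 - 14\right) = \left(\left(2 + \left(6 + 3\right)\right) 0\right)^{2} \left(-4 - 14\right) = \left(\left(2 + 9\right) 0\right)^{2} \left(-18\right) = \left(11 \cdot 0\right)^{2} \left(-18\right) = 0^{2} \left(-18\right) = 0 \left(-18\right) = 0$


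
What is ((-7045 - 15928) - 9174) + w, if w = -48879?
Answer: -81026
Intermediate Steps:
((-7045 - 15928) - 9174) + w = ((-7045 - 15928) - 9174) - 48879 = (-22973 - 9174) - 48879 = -32147 - 48879 = -81026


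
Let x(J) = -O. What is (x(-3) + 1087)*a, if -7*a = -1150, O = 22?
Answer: 1224750/7 ≈ 1.7496e+5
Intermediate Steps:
a = 1150/7 (a = -1/7*(-1150) = 1150/7 ≈ 164.29)
x(J) = -22 (x(J) = -1*22 = -22)
(x(-3) + 1087)*a = (-22 + 1087)*(1150/7) = 1065*(1150/7) = 1224750/7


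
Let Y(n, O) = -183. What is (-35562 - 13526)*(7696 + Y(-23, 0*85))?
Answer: -368798144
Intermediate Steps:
(-35562 - 13526)*(7696 + Y(-23, 0*85)) = (-35562 - 13526)*(7696 - 183) = -49088*7513 = -368798144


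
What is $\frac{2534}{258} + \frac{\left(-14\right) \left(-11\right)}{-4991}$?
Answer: $\frac{900533}{91977} \approx 9.7908$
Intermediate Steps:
$\frac{2534}{258} + \frac{\left(-14\right) \left(-11\right)}{-4991} = 2534 \cdot \frac{1}{258} + 154 \left(- \frac{1}{4991}\right) = \frac{1267}{129} - \frac{22}{713} = \frac{900533}{91977}$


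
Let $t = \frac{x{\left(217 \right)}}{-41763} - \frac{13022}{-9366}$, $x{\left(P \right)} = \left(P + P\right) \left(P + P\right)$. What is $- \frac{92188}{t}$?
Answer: $\frac{2003308020028}{67794695} \approx 29550.0$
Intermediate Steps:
$x{\left(P \right)} = 4 P^{2}$ ($x{\left(P \right)} = 2 P 2 P = 4 P^{2}$)
$t = - \frac{67794695}{21730681}$ ($t = \frac{4 \cdot 217^{2}}{-41763} - \frac{13022}{-9366} = 4 \cdot 47089 \left(- \frac{1}{41763}\right) - - \frac{6511}{4683} = 188356 \left(- \frac{1}{41763}\right) + \frac{6511}{4683} = - \frac{188356}{41763} + \frac{6511}{4683} = - \frac{67794695}{21730681} \approx -3.1198$)
$- \frac{92188}{t} = - \frac{92188}{- \frac{67794695}{21730681}} = \left(-92188\right) \left(- \frac{21730681}{67794695}\right) = \frac{2003308020028}{67794695}$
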